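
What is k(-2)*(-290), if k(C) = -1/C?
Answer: -145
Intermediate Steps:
k(-2)*(-290) = -1/(-2)*(-290) = -1*(-½)*(-290) = (½)*(-290) = -145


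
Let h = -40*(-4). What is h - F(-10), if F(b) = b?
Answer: 170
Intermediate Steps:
h = 160
h - F(-10) = 160 - 1*(-10) = 160 + 10 = 170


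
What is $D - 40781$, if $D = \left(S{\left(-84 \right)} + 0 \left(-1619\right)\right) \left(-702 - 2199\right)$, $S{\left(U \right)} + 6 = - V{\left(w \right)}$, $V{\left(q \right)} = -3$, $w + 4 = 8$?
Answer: $-32078$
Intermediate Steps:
$w = 4$ ($w = -4 + 8 = 4$)
$S{\left(U \right)} = -3$ ($S{\left(U \right)} = -6 - -3 = -6 + 3 = -3$)
$D = 8703$ ($D = \left(-3 + 0 \left(-1619\right)\right) \left(-702 - 2199\right) = \left(-3 + 0\right) \left(-2901\right) = \left(-3\right) \left(-2901\right) = 8703$)
$D - 40781 = 8703 - 40781 = -32078$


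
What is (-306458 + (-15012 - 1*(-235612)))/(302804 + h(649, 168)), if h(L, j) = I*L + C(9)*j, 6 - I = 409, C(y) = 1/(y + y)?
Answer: -257574/123799 ≈ -2.0806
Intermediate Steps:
C(y) = 1/(2*y)
I = -403 (I = 6 - 1*409 = 6 - 409 = -403)
h(L, j) = -403*L + j/18 (h(L, j) = -403*L + ((½)/9)*j = -403*L + ((½)*(⅑))*j = -403*L + j/18)
(-306458 + (-15012 - 1*(-235612)))/(302804 + h(649, 168)) = (-306458 + (-15012 - 1*(-235612)))/(302804 + (-403*649 + (1/18)*168)) = (-306458 + (-15012 + 235612))/(302804 + (-261547 + 28/3)) = (-306458 + 220600)/(302804 - 784613/3) = -85858/123799/3 = -85858*3/123799 = -257574/123799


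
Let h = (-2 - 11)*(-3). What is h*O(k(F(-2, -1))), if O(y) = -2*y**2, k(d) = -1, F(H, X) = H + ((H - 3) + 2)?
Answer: -78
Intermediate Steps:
F(H, X) = -1 + 2*H (F(H, X) = H + ((-3 + H) + 2) = H + (-1 + H) = -1 + 2*H)
h = 39 (h = -13*(-3) = 39)
h*O(k(F(-2, -1))) = 39*(-2*(-1)**2) = 39*(-2*1) = 39*(-2) = -78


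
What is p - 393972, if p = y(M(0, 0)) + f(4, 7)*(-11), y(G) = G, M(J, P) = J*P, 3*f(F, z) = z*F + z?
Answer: -1182301/3 ≈ -3.9410e+5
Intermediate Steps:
f(F, z) = z/3 + F*z/3 (f(F, z) = (z*F + z)/3 = (F*z + z)/3 = (z + F*z)/3 = z/3 + F*z/3)
p = -385/3 (p = 0*0 + ((⅓)*7*(1 + 4))*(-11) = 0 + ((⅓)*7*5)*(-11) = 0 + (35/3)*(-11) = 0 - 385/3 = -385/3 ≈ -128.33)
p - 393972 = -385/3 - 393972 = -1182301/3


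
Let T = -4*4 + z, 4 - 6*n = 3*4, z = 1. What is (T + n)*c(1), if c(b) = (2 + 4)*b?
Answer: -98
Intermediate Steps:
n = -4/3 (n = ⅔ - 4/2 = ⅔ - ⅙*12 = ⅔ - 2 = -4/3 ≈ -1.3333)
T = -15 (T = -4*4 + 1 = -16 + 1 = -15)
c(b) = 6*b
(T + n)*c(1) = (-15 - 4/3)*(6*1) = -49/3*6 = -98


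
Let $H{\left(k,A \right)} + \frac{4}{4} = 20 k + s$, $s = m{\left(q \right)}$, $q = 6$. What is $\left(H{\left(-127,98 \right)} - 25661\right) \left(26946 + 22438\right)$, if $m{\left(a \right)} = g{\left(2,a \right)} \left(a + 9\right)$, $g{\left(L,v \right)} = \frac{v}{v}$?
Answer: $-1391986808$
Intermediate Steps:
$g{\left(L,v \right)} = 1$
$m{\left(a \right)} = 9 + a$ ($m{\left(a \right)} = 1 \left(a + 9\right) = 1 \left(9 + a\right) = 9 + a$)
$s = 15$ ($s = 9 + 6 = 15$)
$H{\left(k,A \right)} = 14 + 20 k$ ($H{\left(k,A \right)} = -1 + \left(20 k + 15\right) = -1 + \left(15 + 20 k\right) = 14 + 20 k$)
$\left(H{\left(-127,98 \right)} - 25661\right) \left(26946 + 22438\right) = \left(\left(14 + 20 \left(-127\right)\right) - 25661\right) \left(26946 + 22438\right) = \left(\left(14 - 2540\right) - 25661\right) 49384 = \left(-2526 - 25661\right) 49384 = \left(-28187\right) 49384 = -1391986808$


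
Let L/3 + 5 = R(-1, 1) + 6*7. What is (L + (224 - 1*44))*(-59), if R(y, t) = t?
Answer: -17346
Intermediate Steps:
L = 114 (L = -15 + 3*(1 + 6*7) = -15 + 3*(1 + 42) = -15 + 3*43 = -15 + 129 = 114)
(L + (224 - 1*44))*(-59) = (114 + (224 - 1*44))*(-59) = (114 + (224 - 44))*(-59) = (114 + 180)*(-59) = 294*(-59) = -17346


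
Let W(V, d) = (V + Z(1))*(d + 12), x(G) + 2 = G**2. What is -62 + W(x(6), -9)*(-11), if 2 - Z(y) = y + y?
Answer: -1184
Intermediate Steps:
Z(y) = 2 - 2*y (Z(y) = 2 - (y + y) = 2 - 2*y)
x(G) = -2 + G**2
W(V, d) = V*(12 + d) (W(V, d) = (V + (2 - 2*1))*(d + 12) = (V + (2 - 2))*(12 + d) = (V + 0)*(12 + d) = V*(12 + d))
-62 + W(x(6), -9)*(-11) = -62 + ((-2 + 6**2)*(12 - 9))*(-11) = -62 + ((-2 + 36)*3)*(-11) = -62 + (34*3)*(-11) = -62 + 102*(-11) = -62 - 1122 = -1184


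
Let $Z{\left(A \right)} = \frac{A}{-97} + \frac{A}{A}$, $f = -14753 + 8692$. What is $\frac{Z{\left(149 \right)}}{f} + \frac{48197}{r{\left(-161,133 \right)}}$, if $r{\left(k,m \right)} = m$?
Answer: $\frac{1491360135}{4115419} \approx 362.38$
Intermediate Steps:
$f = -6061$
$Z{\left(A \right)} = 1 - \frac{A}{97}$ ($Z{\left(A \right)} = A \left(- \frac{1}{97}\right) + 1 = - \frac{A}{97} + 1 = 1 - \frac{A}{97}$)
$\frac{Z{\left(149 \right)}}{f} + \frac{48197}{r{\left(-161,133 \right)}} = \frac{1 - \frac{149}{97}}{-6061} + \frac{48197}{133} = \left(1 - \frac{149}{97}\right) \left(- \frac{1}{6061}\right) + 48197 \cdot \frac{1}{133} = \left(- \frac{52}{97}\right) \left(- \frac{1}{6061}\right) + \frac{48197}{133} = \frac{52}{587917} + \frac{48197}{133} = \frac{1491360135}{4115419}$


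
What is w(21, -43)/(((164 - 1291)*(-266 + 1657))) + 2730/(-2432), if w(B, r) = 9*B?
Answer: -305725947/272324416 ≈ -1.1227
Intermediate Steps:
w(21, -43)/(((164 - 1291)*(-266 + 1657))) + 2730/(-2432) = (9*21)/(((164 - 1291)*(-266 + 1657))) + 2730/(-2432) = 189/((-1127*1391)) + 2730*(-1/2432) = 189/(-1567657) - 1365/1216 = 189*(-1/1567657) - 1365/1216 = -27/223951 - 1365/1216 = -305725947/272324416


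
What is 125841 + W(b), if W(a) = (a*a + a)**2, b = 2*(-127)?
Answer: 4129730485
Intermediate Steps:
b = -254
W(a) = (a + a**2)**2 (W(a) = (a**2 + a)**2 = (a + a**2)**2)
125841 + W(b) = 125841 + (-254)**2*(1 - 254)**2 = 125841 + 64516*(-253)**2 = 125841 + 64516*64009 = 125841 + 4129604644 = 4129730485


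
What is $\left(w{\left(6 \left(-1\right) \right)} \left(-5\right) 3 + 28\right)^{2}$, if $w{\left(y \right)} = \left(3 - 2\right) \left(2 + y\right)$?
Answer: $7744$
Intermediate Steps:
$w{\left(y \right)} = 2 + y$ ($w{\left(y \right)} = 1 \left(2 + y\right) = 2 + y$)
$\left(w{\left(6 \left(-1\right) \right)} \left(-5\right) 3 + 28\right)^{2} = \left(\left(2 + 6 \left(-1\right)\right) \left(-5\right) 3 + 28\right)^{2} = \left(\left(2 - 6\right) \left(-5\right) 3 + 28\right)^{2} = \left(\left(-4\right) \left(-5\right) 3 + 28\right)^{2} = \left(20 \cdot 3 + 28\right)^{2} = \left(60 + 28\right)^{2} = 88^{2} = 7744$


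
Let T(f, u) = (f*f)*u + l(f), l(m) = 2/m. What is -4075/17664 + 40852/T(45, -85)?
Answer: -64035851485/136818684672 ≈ -0.46803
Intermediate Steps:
T(f, u) = 2/f + u*f**2 (T(f, u) = (f*f)*u + 2/f = f**2*u + 2/f = u*f**2 + 2/f = 2/f + u*f**2)
-4075/17664 + 40852/T(45, -85) = -4075/17664 + 40852/(((2 - 85*45**3)/45)) = -4075*1/17664 + 40852/(((2 - 85*91125)/45)) = -4075/17664 + 40852/(((2 - 7745625)/45)) = -4075/17664 + 40852/(((1/45)*(-7745623))) = -4075/17664 + 40852/(-7745623/45) = -4075/17664 + 40852*(-45/7745623) = -4075/17664 - 1838340/7745623 = -64035851485/136818684672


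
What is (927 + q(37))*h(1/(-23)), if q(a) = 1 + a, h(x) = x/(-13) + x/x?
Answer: 289500/299 ≈ 968.23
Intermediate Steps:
h(x) = 1 - x/13 (h(x) = x*(-1/13) + 1 = -x/13 + 1 = 1 - x/13)
(927 + q(37))*h(1/(-23)) = (927 + (1 + 37))*(1 - 1/13/(-23)) = (927 + 38)*(1 - 1/13*(-1/23)) = 965*(1 + 1/299) = 965*(300/299) = 289500/299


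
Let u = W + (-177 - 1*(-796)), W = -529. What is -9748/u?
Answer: -4874/45 ≈ -108.31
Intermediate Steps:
u = 90 (u = -529 + (-177 - 1*(-796)) = -529 + (-177 + 796) = -529 + 619 = 90)
-9748/u = -9748/90 = -9748*1/90 = -4874/45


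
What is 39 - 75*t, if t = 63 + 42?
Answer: -7836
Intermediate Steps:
t = 105
39 - 75*t = 39 - 75*105 = 39 - 7875 = -7836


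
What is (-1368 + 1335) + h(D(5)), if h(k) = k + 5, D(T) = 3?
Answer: -25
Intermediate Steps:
h(k) = 5 + k
(-1368 + 1335) + h(D(5)) = (-1368 + 1335) + (5 + 3) = -33 + 8 = -25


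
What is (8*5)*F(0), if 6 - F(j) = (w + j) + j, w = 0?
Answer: 240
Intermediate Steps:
F(j) = 6 - 2*j (F(j) = 6 - ((0 + j) + j) = 6 - (j + j) = 6 - 2*j)
(8*5)*F(0) = (8*5)*(6 - 2*0) = 40*(6 + 0) = 40*6 = 240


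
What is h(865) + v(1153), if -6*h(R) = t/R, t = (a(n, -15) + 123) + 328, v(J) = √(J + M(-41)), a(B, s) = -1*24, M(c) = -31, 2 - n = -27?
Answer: -427/5190 + √1122 ≈ 33.414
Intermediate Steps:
n = 29 (n = 2 - 1*(-27) = 2 + 27 = 29)
a(B, s) = -24
v(J) = √(-31 + J) (v(J) = √(J - 31) = √(-31 + J))
t = 427 (t = (-24 + 123) + 328 = 99 + 328 = 427)
h(R) = -427/(6*R)
h(865) + v(1153) = -427/6/865 + √(-31 + 1153) = -427/6*1/865 + √1122 = -427/5190 + √1122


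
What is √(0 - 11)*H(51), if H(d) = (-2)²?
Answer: 4*I*√11 ≈ 13.266*I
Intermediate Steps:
H(d) = 4
√(0 - 11)*H(51) = √(0 - 11)*4 = √(-11)*4 = (I*√11)*4 = 4*I*√11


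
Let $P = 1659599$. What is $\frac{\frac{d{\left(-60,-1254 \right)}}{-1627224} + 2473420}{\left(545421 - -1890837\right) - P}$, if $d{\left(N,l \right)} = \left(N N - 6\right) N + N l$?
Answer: $\frac{167700355270}{52658256859} \approx 3.1847$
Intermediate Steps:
$d{\left(N,l \right)} = N l + N \left(-6 + N^{2}\right)$ ($d{\left(N,l \right)} = \left(N^{2} - 6\right) N + N l = \left(-6 + N^{2}\right) N + N l = N \left(-6 + N^{2}\right) + N l = N l + N \left(-6 + N^{2}\right)$)
$\frac{\frac{d{\left(-60,-1254 \right)}}{-1627224} + 2473420}{\left(545421 - -1890837\right) - P} = \frac{\frac{\left(-60\right) \left(-6 - 1254 + \left(-60\right)^{2}\right)}{-1627224} + 2473420}{\left(545421 - -1890837\right) - 1659599} = \frac{- 60 \left(-6 - 1254 + 3600\right) \left(- \frac{1}{1627224}\right) + 2473420}{\left(545421 + 1890837\right) - 1659599} = \frac{\left(-60\right) 2340 \left(- \frac{1}{1627224}\right) + 2473420}{2436258 - 1659599} = \frac{\left(-140400\right) \left(- \frac{1}{1627224}\right) + 2473420}{776659} = \left(\frac{5850}{67801} + 2473420\right) \frac{1}{776659} = \frac{167700355270}{67801} \cdot \frac{1}{776659} = \frac{167700355270}{52658256859}$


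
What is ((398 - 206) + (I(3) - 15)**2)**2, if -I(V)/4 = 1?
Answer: 305809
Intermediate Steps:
I(V) = -4 (I(V) = -4*1 = -4)
((398 - 206) + (I(3) - 15)**2)**2 = ((398 - 206) + (-4 - 15)**2)**2 = (192 + (-19)**2)**2 = (192 + 361)**2 = 553**2 = 305809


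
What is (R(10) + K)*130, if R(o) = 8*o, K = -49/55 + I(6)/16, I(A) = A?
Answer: 454649/44 ≈ 10333.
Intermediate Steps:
K = -227/440 (K = -49/55 + 6/16 = -49*1/55 + 6*(1/16) = -49/55 + 3/8 = -227/440 ≈ -0.51591)
(R(10) + K)*130 = (8*10 - 227/440)*130 = (80 - 227/440)*130 = (34973/440)*130 = 454649/44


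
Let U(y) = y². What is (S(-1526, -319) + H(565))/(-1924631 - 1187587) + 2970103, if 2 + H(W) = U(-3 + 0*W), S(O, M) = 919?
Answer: 4621804008764/1556109 ≈ 2.9701e+6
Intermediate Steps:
H(W) = 7 (H(W) = -2 + (-3 + 0*W)² = -2 + (-3 + 0)² = -2 + (-3)² = -2 + 9 = 7)
(S(-1526, -319) + H(565))/(-1924631 - 1187587) + 2970103 = (919 + 7)/(-1924631 - 1187587) + 2970103 = 926/(-3112218) + 2970103 = 926*(-1/3112218) + 2970103 = -463/1556109 + 2970103 = 4621804008764/1556109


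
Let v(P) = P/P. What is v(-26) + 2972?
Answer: 2973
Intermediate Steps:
v(P) = 1
v(-26) + 2972 = 1 + 2972 = 2973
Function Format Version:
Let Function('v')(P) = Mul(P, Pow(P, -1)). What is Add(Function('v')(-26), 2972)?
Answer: 2973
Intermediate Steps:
Function('v')(P) = 1
Add(Function('v')(-26), 2972) = Add(1, 2972) = 2973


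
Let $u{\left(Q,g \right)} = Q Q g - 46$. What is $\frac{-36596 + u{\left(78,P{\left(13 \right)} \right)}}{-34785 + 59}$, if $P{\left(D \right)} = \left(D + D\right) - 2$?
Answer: $- \frac{54687}{17363} \approx -3.1496$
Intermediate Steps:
$P{\left(D \right)} = -2 + 2 D$ ($P{\left(D \right)} = 2 D - 2 = -2 + 2 D$)
$u{\left(Q,g \right)} = -46 + g Q^{2}$ ($u{\left(Q,g \right)} = Q^{2} g - 46 = g Q^{2} - 46 = -46 + g Q^{2}$)
$\frac{-36596 + u{\left(78,P{\left(13 \right)} \right)}}{-34785 + 59} = \frac{-36596 - \left(46 - \left(-2 + 2 \cdot 13\right) 78^{2}\right)}{-34785 + 59} = \frac{-36596 - \left(46 - \left(-2 + 26\right) 6084\right)}{-34726} = \left(-36596 + \left(-46 + 24 \cdot 6084\right)\right) \left(- \frac{1}{34726}\right) = \left(-36596 + \left(-46 + 146016\right)\right) \left(- \frac{1}{34726}\right) = \left(-36596 + 145970\right) \left(- \frac{1}{34726}\right) = 109374 \left(- \frac{1}{34726}\right) = - \frac{54687}{17363}$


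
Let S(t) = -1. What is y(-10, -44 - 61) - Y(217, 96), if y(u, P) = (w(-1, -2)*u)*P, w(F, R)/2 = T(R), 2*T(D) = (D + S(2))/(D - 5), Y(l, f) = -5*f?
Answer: 930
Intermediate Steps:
T(D) = (-1 + D)/(2*(-5 + D)) (T(D) = ((D - 1)/(D - 5))/2 = ((-1 + D)/(-5 + D))/2 = (-1 + D)/(2*(-5 + D)))
w(F, R) = (-1 + R)/(-5 + R) (w(F, R) = 2*((-1 + R)/(2*(-5 + R))) = (-1 + R)/(-5 + R))
y(u, P) = 3*P*u/7 (y(u, P) = (((-1 - 2)/(-5 - 2))*u)*P = ((-3/(-7))*u)*P = ((-1/7*(-3))*u)*P = (3*u/7)*P = 3*P*u/7)
y(-10, -44 - 61) - Y(217, 96) = (3/7)*(-44 - 61)*(-10) - (-5)*96 = (3/7)*(-105)*(-10) - 1*(-480) = 450 + 480 = 930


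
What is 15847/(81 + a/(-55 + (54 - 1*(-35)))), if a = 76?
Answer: 269399/1415 ≈ 190.39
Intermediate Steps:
15847/(81 + a/(-55 + (54 - 1*(-35)))) = 15847/(81 + 76/(-55 + (54 - 1*(-35)))) = 15847/(81 + 76/(-55 + (54 + 35))) = 15847/(81 + 76/(-55 + 89)) = 15847/(81 + 76/34) = 15847/(81 + 76*(1/34)) = 15847/(81 + 38/17) = 15847/(1415/17) = 15847*(17/1415) = 269399/1415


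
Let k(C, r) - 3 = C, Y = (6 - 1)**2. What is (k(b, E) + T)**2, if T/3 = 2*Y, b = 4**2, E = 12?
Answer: 28561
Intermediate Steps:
Y = 25 (Y = 5**2 = 25)
b = 16
T = 150 (T = 3*(2*25) = 3*50 = 150)
k(C, r) = 3 + C
(k(b, E) + T)**2 = ((3 + 16) + 150)**2 = (19 + 150)**2 = 169**2 = 28561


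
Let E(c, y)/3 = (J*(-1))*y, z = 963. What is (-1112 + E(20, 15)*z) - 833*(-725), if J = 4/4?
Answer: 559478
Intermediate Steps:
J = 1 (J = 4*(1/4) = 1)
E(c, y) = -3*y (E(c, y) = 3*((1*(-1))*y) = 3*(-y) = -3*y)
(-1112 + E(20, 15)*z) - 833*(-725) = (-1112 - 3*15*963) - 833*(-725) = (-1112 - 45*963) + 603925 = (-1112 - 43335) + 603925 = -44447 + 603925 = 559478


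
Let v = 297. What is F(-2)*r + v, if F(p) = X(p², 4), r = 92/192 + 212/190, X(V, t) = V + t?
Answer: 176563/570 ≈ 309.76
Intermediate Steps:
r = 7273/4560 (r = 92*(1/192) + 212*(1/190) = 23/48 + 106/95 = 7273/4560 ≈ 1.5950)
F(p) = 4 + p² (F(p) = p² + 4 = 4 + p²)
F(-2)*r + v = (4 + (-2)²)*(7273/4560) + 297 = (4 + 4)*(7273/4560) + 297 = 8*(7273/4560) + 297 = 7273/570 + 297 = 176563/570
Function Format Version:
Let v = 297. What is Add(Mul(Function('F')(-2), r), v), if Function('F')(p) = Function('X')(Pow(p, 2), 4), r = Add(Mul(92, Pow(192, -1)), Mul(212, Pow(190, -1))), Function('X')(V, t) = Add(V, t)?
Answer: Rational(176563, 570) ≈ 309.76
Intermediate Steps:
r = Rational(7273, 4560) (r = Add(Mul(92, Rational(1, 192)), Mul(212, Rational(1, 190))) = Add(Rational(23, 48), Rational(106, 95)) = Rational(7273, 4560) ≈ 1.5950)
Function('F')(p) = Add(4, Pow(p, 2)) (Function('F')(p) = Add(Pow(p, 2), 4) = Add(4, Pow(p, 2)))
Add(Mul(Function('F')(-2), r), v) = Add(Mul(Add(4, Pow(-2, 2)), Rational(7273, 4560)), 297) = Add(Mul(Add(4, 4), Rational(7273, 4560)), 297) = Add(Mul(8, Rational(7273, 4560)), 297) = Add(Rational(7273, 570), 297) = Rational(176563, 570)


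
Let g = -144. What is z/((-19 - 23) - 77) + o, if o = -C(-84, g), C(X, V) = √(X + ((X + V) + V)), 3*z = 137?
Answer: -137/357 - 2*I*√114 ≈ -0.38375 - 21.354*I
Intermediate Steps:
z = 137/3 (z = (⅓)*137 = 137/3 ≈ 45.667)
C(X, V) = √(2*V + 2*X) (C(X, V) = √(X + ((V + X) + V)) = √(X + (X + 2*V)) = √(2*V + 2*X))
o = -2*I*√114 (o = -√(2*(-144) + 2*(-84)) = -√(-288 - 168) = -√(-456) = -2*I*√114 ≈ -21.354*I)
z/((-19 - 23) - 77) + o = (137/3)/((-19 - 23) - 77) - 2*I*√114 = (137/3)/(-42 - 77) - 2*I*√114 = (137/3)/(-119) - 2*I*√114 = -1/119*137/3 - 2*I*√114 = -137/357 - 2*I*√114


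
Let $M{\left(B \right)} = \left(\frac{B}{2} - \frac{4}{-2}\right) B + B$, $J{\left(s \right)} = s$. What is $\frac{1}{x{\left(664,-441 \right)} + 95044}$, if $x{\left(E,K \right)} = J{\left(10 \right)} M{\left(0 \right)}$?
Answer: $\frac{1}{95044} \approx 1.0521 \cdot 10^{-5}$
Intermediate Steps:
$M{\left(B \right)} = B + B \left(2 + \frac{B}{2}\right)$ ($M{\left(B \right)} = \left(B \frac{1}{2} - -2\right) B + B = \left(\frac{B}{2} + 2\right) B + B = \left(2 + \frac{B}{2}\right) B + B = B \left(2 + \frac{B}{2}\right) + B = B + B \left(2 + \frac{B}{2}\right)$)
$x{\left(E,K \right)} = 0$ ($x{\left(E,K \right)} = 10 \cdot \frac{1}{2} \cdot 0 \left(6 + 0\right) = 10 \cdot \frac{1}{2} \cdot 0 \cdot 6 = 10 \cdot 0 = 0$)
$\frac{1}{x{\left(664,-441 \right)} + 95044} = \frac{1}{0 + 95044} = \frac{1}{95044}$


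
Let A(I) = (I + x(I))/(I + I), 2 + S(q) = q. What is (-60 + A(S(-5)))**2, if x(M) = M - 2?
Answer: 169744/49 ≈ 3464.2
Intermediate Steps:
S(q) = -2 + q
x(M) = -2 + M
A(I) = (-2 + 2*I)/(2*I) (A(I) = (I + (-2 + I))/(I + I) = (-2 + 2*I)/((2*I)) = (-2 + 2*I)*(1/(2*I)) = (-2 + 2*I)/(2*I))
(-60 + A(S(-5)))**2 = (-60 + (-1 + (-2 - 5))/(-2 - 5))**2 = (-60 + (-1 - 7)/(-7))**2 = (-60 - 1/7*(-8))**2 = (-60 + 8/7)**2 = (-412/7)**2 = 169744/49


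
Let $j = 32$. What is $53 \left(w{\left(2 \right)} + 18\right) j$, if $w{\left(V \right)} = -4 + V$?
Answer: $27136$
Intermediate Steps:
$53 \left(w{\left(2 \right)} + 18\right) j = 53 \left(\left(-4 + 2\right) + 18\right) 32 = 53 \left(-2 + 18\right) 32 = 53 \cdot 16 \cdot 32 = 848 \cdot 32 = 27136$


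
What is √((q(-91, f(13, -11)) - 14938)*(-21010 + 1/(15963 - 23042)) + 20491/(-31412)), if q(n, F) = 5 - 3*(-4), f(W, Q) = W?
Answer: √3875243492801386714149541/111182774 ≈ 17706.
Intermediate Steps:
q(n, F) = 17 (q(n, F) = 5 + 12 = 17)
√((q(-91, f(13, -11)) - 14938)*(-21010 + 1/(15963 - 23042)) + 20491/(-31412)) = √((17 - 14938)*(-21010 + 1/(15963 - 23042)) + 20491/(-31412)) = √(-14921*(-21010 + 1/(-7079)) + 20491*(-1/31412)) = √(-14921*(-21010 - 1/7079) - 20491/31412) = √(-14921*(-148729791/7079) - 20491/31412) = √(2219197211511/7079 - 20491/31412) = √(69709422662927743/222365548) = √3875243492801386714149541/111182774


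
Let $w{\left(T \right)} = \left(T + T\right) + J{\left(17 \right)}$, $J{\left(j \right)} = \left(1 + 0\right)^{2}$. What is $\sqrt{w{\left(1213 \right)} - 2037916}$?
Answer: $i \sqrt{2035489} \approx 1426.7 i$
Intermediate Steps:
$J{\left(j \right)} = 1$ ($J{\left(j \right)} = 1^{2} = 1$)
$w{\left(T \right)} = 1 + 2 T$ ($w{\left(T \right)} = \left(T + T\right) + 1 = 2 T + 1 = 1 + 2 T$)
$\sqrt{w{\left(1213 \right)} - 2037916} = \sqrt{\left(1 + 2 \cdot 1213\right) - 2037916} = \sqrt{\left(1 + 2426\right) - 2037916} = \sqrt{2427 - 2037916} = \sqrt{-2035489} = i \sqrt{2035489}$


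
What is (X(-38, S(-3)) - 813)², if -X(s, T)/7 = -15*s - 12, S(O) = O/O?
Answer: 22268961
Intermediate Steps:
S(O) = 1
X(s, T) = 84 + 105*s (X(s, T) = -7*(-15*s - 12) = -7*(-12 - 15*s) = 84 + 105*s)
(X(-38, S(-3)) - 813)² = ((84 + 105*(-38)) - 813)² = ((84 - 3990) - 813)² = (-3906 - 813)² = (-4719)² = 22268961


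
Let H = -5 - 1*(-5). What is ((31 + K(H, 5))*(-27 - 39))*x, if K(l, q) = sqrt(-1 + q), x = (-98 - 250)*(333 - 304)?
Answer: 21980376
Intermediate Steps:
H = 0 (H = -5 + 5 = 0)
x = -10092 (x = -348*29 = -10092)
((31 + K(H, 5))*(-27 - 39))*x = ((31 + sqrt(-1 + 5))*(-27 - 39))*(-10092) = ((31 + sqrt(4))*(-66))*(-10092) = ((31 + 2)*(-66))*(-10092) = (33*(-66))*(-10092) = -2178*(-10092) = 21980376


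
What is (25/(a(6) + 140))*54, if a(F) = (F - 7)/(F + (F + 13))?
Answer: 33750/3499 ≈ 9.6456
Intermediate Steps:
a(F) = (-7 + F)/(13 + 2*F) (a(F) = (-7 + F)/(F + (13 + F)) = (-7 + F)/(13 + 2*F))
(25/(a(6) + 140))*54 = (25/((-7 + 6)/(13 + 2*6) + 140))*54 = (25/(-1/(13 + 12) + 140))*54 = (25/(-1/25 + 140))*54 = (25/(3499/25))*54 = (25*(25/3499))*54 = (625/3499)*54 = 33750/3499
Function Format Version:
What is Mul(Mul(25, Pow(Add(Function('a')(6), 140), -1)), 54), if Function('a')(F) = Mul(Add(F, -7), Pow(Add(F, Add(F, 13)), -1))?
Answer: Rational(33750, 3499) ≈ 9.6456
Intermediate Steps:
Function('a')(F) = Mul(Pow(Add(13, Mul(2, F)), -1), Add(-7, F)) (Function('a')(F) = Mul(Add(-7, F), Pow(Add(F, Add(13, F)), -1)) = Mul(Add(-7, F), Pow(Add(13, Mul(2, F)), -1)) = Mul(Pow(Add(13, Mul(2, F)), -1), Add(-7, F)))
Mul(Mul(25, Pow(Add(Function('a')(6), 140), -1)), 54) = Mul(Mul(25, Pow(Add(Mul(Pow(Add(13, Mul(2, 6)), -1), Add(-7, 6)), 140), -1)), 54) = Mul(Mul(25, Pow(Add(Mul(Pow(Add(13, 12), -1), -1), 140), -1)), 54) = Mul(Mul(25, Pow(Add(Mul(Pow(25, -1), -1), 140), -1)), 54) = Mul(Mul(25, Pow(Add(Mul(Rational(1, 25), -1), 140), -1)), 54) = Mul(Mul(25, Pow(Add(Rational(-1, 25), 140), -1)), 54) = Mul(Mul(25, Pow(Rational(3499, 25), -1)), 54) = Mul(Mul(25, Rational(25, 3499)), 54) = Mul(Rational(625, 3499), 54) = Rational(33750, 3499)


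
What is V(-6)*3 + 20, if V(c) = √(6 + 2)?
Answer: 20 + 6*√2 ≈ 28.485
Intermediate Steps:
V(c) = 2*√2 (V(c) = √8 = 2*√2)
V(-6)*3 + 20 = (2*√2)*3 + 20 = 6*√2 + 20 = 20 + 6*√2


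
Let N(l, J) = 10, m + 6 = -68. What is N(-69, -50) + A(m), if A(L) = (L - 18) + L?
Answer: -156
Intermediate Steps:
m = -74 (m = -6 - 68 = -74)
A(L) = -18 + 2*L (A(L) = (-18 + L) + L = -18 + 2*L)
N(-69, -50) + A(m) = 10 + (-18 + 2*(-74)) = 10 + (-18 - 148) = 10 - 166 = -156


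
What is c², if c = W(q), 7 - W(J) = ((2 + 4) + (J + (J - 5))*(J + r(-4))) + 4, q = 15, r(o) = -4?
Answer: 77284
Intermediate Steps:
W(J) = -3 - (-5 + 2*J)*(-4 + J) (W(J) = 7 - (((2 + 4) + (J + (J - 5))*(J - 4)) + 4) = 7 - ((6 + (J + (-5 + J))*(-4 + J)) + 4) = 7 - ((6 + (-5 + 2*J)*(-4 + J)) + 4) = 7 - (10 + (-5 + 2*J)*(-4 + J)) = 7 + (-10 - (-5 + 2*J)*(-4 + J)) = -3 - (-5 + 2*J)*(-4 + J))
c = -278 (c = -23 - 2*15² + 13*15 = -23 - 2*225 + 195 = -23 - 450 + 195 = -278)
c² = (-278)² = 77284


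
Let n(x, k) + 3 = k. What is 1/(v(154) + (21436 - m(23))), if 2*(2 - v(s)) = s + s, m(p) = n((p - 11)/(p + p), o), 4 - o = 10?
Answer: 1/21293 ≈ 4.6964e-5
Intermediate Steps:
o = -6 (o = 4 - 1*10 = 4 - 10 = -6)
n(x, k) = -3 + k
m(p) = -9 (m(p) = -3 - 6 = -9)
v(s) = 2 - s (v(s) = 2 - (s + s)/2 = 2 - s)
1/(v(154) + (21436 - m(23))) = 1/((2 - 1*154) + (21436 - 1*(-9))) = 1/((2 - 154) + (21436 + 9)) = 1/(-152 + 21445) = 1/21293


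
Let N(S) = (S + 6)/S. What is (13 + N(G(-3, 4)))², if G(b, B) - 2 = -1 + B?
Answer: 5776/25 ≈ 231.04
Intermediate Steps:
G(b, B) = 1 + B (G(b, B) = 2 + (-1 + B) = 1 + B)
N(S) = (6 + S)/S
(13 + N(G(-3, 4)))² = (13 + (6 + (1 + 4))/(1 + 4))² = (13 + (6 + 5)/5)² = (13 + (⅕)*11)² = (13 + 11/5)² = (76/5)² = 5776/25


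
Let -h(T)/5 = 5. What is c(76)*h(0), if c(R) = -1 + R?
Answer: -1875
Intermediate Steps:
h(T) = -25 (h(T) = -5*5 = -25)
c(76)*h(0) = (-1 + 76)*(-25) = 75*(-25) = -1875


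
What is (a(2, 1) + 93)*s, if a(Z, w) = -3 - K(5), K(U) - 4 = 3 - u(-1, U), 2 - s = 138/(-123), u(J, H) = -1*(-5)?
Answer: 11264/41 ≈ 274.73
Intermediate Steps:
u(J, H) = 5
s = 128/41 (s = 2 - 138/(-123) = 2 - 138*(-1)/123 = 2 - 1*(-46/41) = 2 + 46/41 = 128/41 ≈ 3.1220)
K(U) = 2 (K(U) = 4 + (3 - 1*5) = 4 + (3 - 5) = 4 - 2 = 2)
a(Z, w) = -5 (a(Z, w) = -3 - 1*2 = -3 - 2 = -5)
(a(2, 1) + 93)*s = (-5 + 93)*(128/41) = 88*(128/41) = 11264/41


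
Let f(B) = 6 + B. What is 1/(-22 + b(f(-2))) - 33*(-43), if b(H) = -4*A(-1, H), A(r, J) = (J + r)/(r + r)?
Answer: 22703/16 ≈ 1418.9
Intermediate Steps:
A(r, J) = (J + r)/(2*r) (A(r, J) = (J + r)/((2*r)) = (J + r)*(1/(2*r)) = (J + r)/(2*r))
b(H) = -2 + 2*H (b(H) = -2*(H - 1)/(-1) = -2*(-1)*(-1 + H) = -4*(½ - H/2) = -2 + 2*H)
1/(-22 + b(f(-2))) - 33*(-43) = 1/(-22 + (-2 + 2*(6 - 2))) - 33*(-43) = 1/(-22 + (-2 + 2*4)) + 1419 = 1/(-22 + (-2 + 8)) + 1419 = 1/(-22 + 6) + 1419 = 1/(-16) + 1419 = -1/16 + 1419 = 22703/16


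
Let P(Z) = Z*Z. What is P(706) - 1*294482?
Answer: 203954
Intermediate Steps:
P(Z) = Z²
P(706) - 1*294482 = 706² - 1*294482 = 498436 - 294482 = 203954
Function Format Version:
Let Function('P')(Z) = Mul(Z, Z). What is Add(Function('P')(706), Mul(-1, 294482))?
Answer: 203954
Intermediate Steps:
Function('P')(Z) = Pow(Z, 2)
Add(Function('P')(706), Mul(-1, 294482)) = Add(Pow(706, 2), Mul(-1, 294482)) = Add(498436, -294482) = 203954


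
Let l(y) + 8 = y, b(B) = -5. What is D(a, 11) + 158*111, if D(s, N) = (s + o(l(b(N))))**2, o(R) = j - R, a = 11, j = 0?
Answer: 18114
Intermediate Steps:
l(y) = -8 + y
o(R) = -R (o(R) = 0 - R = -R)
D(s, N) = (13 + s)**2 (D(s, N) = (s - (-8 - 5))**2 = (s - 1*(-13))**2 = (s + 13)**2 = (13 + s)**2)
D(a, 11) + 158*111 = (13 + 11)**2 + 158*111 = 24**2 + 17538 = 576 + 17538 = 18114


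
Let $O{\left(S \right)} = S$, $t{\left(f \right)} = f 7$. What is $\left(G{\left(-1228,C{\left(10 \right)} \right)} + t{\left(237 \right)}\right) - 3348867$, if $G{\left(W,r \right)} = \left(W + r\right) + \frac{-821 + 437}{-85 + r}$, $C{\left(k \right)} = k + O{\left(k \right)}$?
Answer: $- \frac{217646656}{65} \approx -3.3484 \cdot 10^{6}$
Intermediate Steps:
$t{\left(f \right)} = 7 f$
$C{\left(k \right)} = 2 k$ ($C{\left(k \right)} = k + k = 2 k$)
$G{\left(W,r \right)} = W + r - \frac{384}{-85 + r}$ ($G{\left(W,r \right)} = \left(W + r\right) - \frac{384}{-85 + r} = W + r - \frac{384}{-85 + r}$)
$\left(G{\left(-1228,C{\left(10 \right)} \right)} + t{\left(237 \right)}\right) - 3348867 = \left(\frac{-384 + \left(2 \cdot 10\right)^{2} - -104380 - 85 \cdot 2 \cdot 10 - 1228 \cdot 2 \cdot 10}{-85 + 2 \cdot 10} + 7 \cdot 237\right) - 3348867 = \left(\frac{-384 + 20^{2} + 104380 - 1700 - 24560}{-85 + 20} + 1659\right) - 3348867 = \left(\frac{-384 + 400 + 104380 - 1700 - 24560}{-65} + 1659\right) - 3348867 = \left(\left(- \frac{1}{65}\right) 78136 + 1659\right) - 3348867 = \left(- \frac{78136}{65} + 1659\right) - 3348867 = \frac{29699}{65} - 3348867 = - \frac{217646656}{65}$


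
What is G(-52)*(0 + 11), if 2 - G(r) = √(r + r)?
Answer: 22 - 22*I*√26 ≈ 22.0 - 112.18*I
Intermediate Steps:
G(r) = 2 - √2*√r (G(r) = 2 - √(r + r) = 2 - √(2*r) = 2 - √2*√r)
G(-52)*(0 + 11) = (2 - √2*√(-52))*(0 + 11) = (2 - √2*2*I*√13)*11 = (2 - 2*I*√26)*11 = 22 - 22*I*√26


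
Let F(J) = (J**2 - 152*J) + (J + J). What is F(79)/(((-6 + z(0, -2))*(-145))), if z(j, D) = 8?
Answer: 5609/290 ≈ 19.341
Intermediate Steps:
F(J) = J**2 - 150*J (F(J) = (J**2 - 152*J) + 2*J = J**2 - 150*J)
F(79)/(((-6 + z(0, -2))*(-145))) = (79*(-150 + 79))/(((-6 + 8)*(-145))) = (79*(-71))/((2*(-145))) = -5609/(-290) = -5609*(-1/290) = 5609/290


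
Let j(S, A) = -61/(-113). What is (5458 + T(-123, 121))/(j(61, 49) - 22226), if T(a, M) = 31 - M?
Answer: -606584/2511477 ≈ -0.24152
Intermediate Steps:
j(S, A) = 61/113 (j(S, A) = -61*(-1/113) = 61/113)
(5458 + T(-123, 121))/(j(61, 49) - 22226) = (5458 + (31 - 1*121))/(61/113 - 22226) = (5458 + (31 - 121))/(-2511477/113) = (5458 - 90)*(-113/2511477) = 5368*(-113/2511477) = -606584/2511477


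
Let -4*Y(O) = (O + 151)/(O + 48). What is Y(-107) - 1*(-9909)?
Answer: 584642/59 ≈ 9909.2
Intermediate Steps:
Y(O) = -(151 + O)/(4*(48 + O)) (Y(O) = -(O + 151)/(4*(O + 48)) = -(151 + O)/(4*(48 + O)))
Y(-107) - 1*(-9909) = (-151 - 1*(-107))/(4*(48 - 107)) - 1*(-9909) = (¼)*(-151 + 107)/(-59) + 9909 = (¼)*(-1/59)*(-44) + 9909 = 11/59 + 9909 = 584642/59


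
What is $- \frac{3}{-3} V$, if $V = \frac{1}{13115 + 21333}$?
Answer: $\frac{1}{34448} \approx 2.9029 \cdot 10^{-5}$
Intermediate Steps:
$V = \frac{1}{34448} \approx 2.9029 \cdot 10^{-5}$
$- \frac{3}{-3} V = - \frac{3}{-3} \cdot \frac{1}{34448} = \left(-3\right) \left(- \frac{1}{3}\right) \frac{1}{34448} = 1 \cdot \frac{1}{34448} = \frac{1}{34448}$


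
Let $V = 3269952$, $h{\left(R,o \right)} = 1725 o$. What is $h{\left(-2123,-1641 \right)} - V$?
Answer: $-6100677$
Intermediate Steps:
$h{\left(-2123,-1641 \right)} - V = 1725 \left(-1641\right) - 3269952 = -2830725 - 3269952 = -6100677$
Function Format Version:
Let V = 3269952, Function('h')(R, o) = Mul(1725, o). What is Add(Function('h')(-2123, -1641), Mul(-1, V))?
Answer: -6100677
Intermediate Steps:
Add(Function('h')(-2123, -1641), Mul(-1, V)) = Add(Mul(1725, -1641), Mul(-1, 3269952)) = Add(-2830725, -3269952) = -6100677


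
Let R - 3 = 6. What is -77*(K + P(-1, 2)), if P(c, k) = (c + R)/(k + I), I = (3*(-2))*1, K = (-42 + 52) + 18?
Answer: -2002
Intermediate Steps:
K = 28 (K = 10 + 18 = 28)
I = -6 (I = -6*1 = -6)
R = 9 (R = 3 + 6 = 9)
P(c, k) = (9 + c)/(-6 + k) (P(c, k) = (c + 9)/(k - 6) = (9 + c)/(-6 + k))
-77*(K + P(-1, 2)) = -77*(28 + (9 - 1)/(-6 + 2)) = -77*(28 + 8/(-4)) = -77*(28 - ¼*8) = -77*(28 - 2) = -77*26 = -2002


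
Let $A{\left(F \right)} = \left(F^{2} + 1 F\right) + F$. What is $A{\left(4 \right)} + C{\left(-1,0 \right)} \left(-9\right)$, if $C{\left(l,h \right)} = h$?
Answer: $24$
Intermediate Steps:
$A{\left(F \right)} = F^{2} + 2 F$ ($A{\left(F \right)} = \left(F^{2} + F\right) + F = \left(F + F^{2}\right) + F = F^{2} + 2 F$)
$A{\left(4 \right)} + C{\left(-1,0 \right)} \left(-9\right) = 4 \left(2 + 4\right) + 0 \left(-9\right) = 4 \cdot 6 + 0 = 24 + 0 = 24$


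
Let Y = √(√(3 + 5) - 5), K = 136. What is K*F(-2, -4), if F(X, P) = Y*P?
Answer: -544*I*√(5 - 2*√2) ≈ -801.65*I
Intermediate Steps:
Y = √(-5 + 2*√2) (Y = √(√8 - 5) = √(2*√2 - 5) = √(-5 + 2*√2) ≈ 1.4736*I)
F(X, P) = P*√(-5 + 2*√2) (F(X, P) = √(-5 + 2*√2)*P = P*√(-5 + 2*√2))
K*F(-2, -4) = 136*(-4*√(-5 + 2*√2)) = -544*√(-5 + 2*√2)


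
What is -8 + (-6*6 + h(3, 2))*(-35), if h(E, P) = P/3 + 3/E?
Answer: 3581/3 ≈ 1193.7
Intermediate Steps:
h(E, P) = 3/E + P/3 (h(E, P) = P*(⅓) + 3/E = P/3 + 3/E = 3/E + P/3)
-8 + (-6*6 + h(3, 2))*(-35) = -8 + (-6*6 + (3/3 + (⅓)*2))*(-35) = -8 + (-36 + (3*(⅓) + ⅔))*(-35) = -8 + (-36 + (1 + ⅔))*(-35) = -8 + (-36 + 5/3)*(-35) = -8 - 103/3*(-35) = -8 + 3605/3 = 3581/3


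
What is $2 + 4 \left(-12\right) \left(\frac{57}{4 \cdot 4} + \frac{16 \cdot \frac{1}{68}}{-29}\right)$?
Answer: $- \frac{83125}{493} \approx -168.61$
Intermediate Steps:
$2 + 4 \left(-12\right) \left(\frac{57}{4 \cdot 4} + \frac{16 \cdot \frac{1}{68}}{-29}\right) = 2 - 48 \left(\frac{57}{16} + 16 \cdot \frac{1}{68} \left(- \frac{1}{29}\right)\right) = 2 - 48 \left(57 \cdot \frac{1}{16} + \frac{4}{17} \left(- \frac{1}{29}\right)\right) = 2 - 48 \left(\frac{57}{16} - \frac{4}{493}\right) = 2 - \frac{84111}{493} = - \frac{83125}{493}$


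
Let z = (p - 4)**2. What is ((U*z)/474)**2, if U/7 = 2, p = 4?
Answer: 0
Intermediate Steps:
U = 14 (U = 7*2 = 14)
z = 0 (z = (4 - 4)**2 = 0**2 = 0)
((U*z)/474)**2 = ((14*0)/474)**2 = (0*(1/474))**2 = 0**2 = 0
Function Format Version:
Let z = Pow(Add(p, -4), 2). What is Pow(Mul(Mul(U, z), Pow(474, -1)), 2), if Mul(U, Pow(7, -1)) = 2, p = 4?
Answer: 0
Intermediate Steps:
U = 14 (U = Mul(7, 2) = 14)
z = 0 (z = Pow(Add(4, -4), 2) = Pow(0, 2) = 0)
Pow(Mul(Mul(U, z), Pow(474, -1)), 2) = Pow(Mul(Mul(14, 0), Pow(474, -1)), 2) = Pow(Mul(0, Rational(1, 474)), 2) = Pow(0, 2) = 0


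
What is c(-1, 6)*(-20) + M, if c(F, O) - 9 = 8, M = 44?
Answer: -296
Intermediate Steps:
c(F, O) = 17 (c(F, O) = 9 + 8 = 17)
c(-1, 6)*(-20) + M = 17*(-20) + 44 = -340 + 44 = -296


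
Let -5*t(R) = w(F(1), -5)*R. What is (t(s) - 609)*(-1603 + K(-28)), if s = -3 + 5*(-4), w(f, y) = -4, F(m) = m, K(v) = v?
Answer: 5116447/5 ≈ 1.0233e+6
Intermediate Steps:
s = -23 (s = -3 - 20 = -23)
t(R) = 4*R/5 (t(R) = -(-4)*R/5 = 4*R/5)
(t(s) - 609)*(-1603 + K(-28)) = ((⅘)*(-23) - 609)*(-1603 - 28) = (-92/5 - 609)*(-1631) = -3137/5*(-1631) = 5116447/5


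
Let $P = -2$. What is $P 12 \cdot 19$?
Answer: $-456$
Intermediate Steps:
$P 12 \cdot 19 = \left(-2\right) 12 \cdot 19 = \left(-24\right) 19 = -456$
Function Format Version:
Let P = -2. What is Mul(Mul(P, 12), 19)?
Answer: -456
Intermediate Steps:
Mul(Mul(P, 12), 19) = Mul(Mul(-2, 12), 19) = Mul(-24, 19) = -456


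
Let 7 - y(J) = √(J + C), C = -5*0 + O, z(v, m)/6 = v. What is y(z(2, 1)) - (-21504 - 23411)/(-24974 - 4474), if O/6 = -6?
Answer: 161221/29448 - 2*I*√6 ≈ 5.4748 - 4.899*I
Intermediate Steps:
O = -36 (O = 6*(-6) = -36)
z(v, m) = 6*v
C = -36 (C = -5*0 - 36 = 0 - 36 = -36)
y(J) = 7 - √(-36 + J) (y(J) = 7 - √(J - 36) = 7 - √(-36 + J))
y(z(2, 1)) - (-21504 - 23411)/(-24974 - 4474) = (7 - √(-36 + 6*2)) - (-21504 - 23411)/(-24974 - 4474) = (7 - √(-36 + 12)) - (-44915)/(-29448) = (7 - √(-24)) - (-44915)*(-1)/29448 = (7 - 2*I*√6) - 1*44915/29448 = (7 - 2*I*√6) - 44915/29448 = 161221/29448 - 2*I*√6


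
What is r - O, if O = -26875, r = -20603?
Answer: 6272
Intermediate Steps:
r - O = -20603 - 1*(-26875) = -20603 + 26875 = 6272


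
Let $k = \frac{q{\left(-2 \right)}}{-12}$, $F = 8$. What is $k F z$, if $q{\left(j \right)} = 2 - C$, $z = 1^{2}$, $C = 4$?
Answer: $\frac{4}{3} \approx 1.3333$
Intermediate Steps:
$z = 1$
$q{\left(j \right)} = -2$ ($q{\left(j \right)} = 2 - 4 = -2$)
$k = \frac{1}{6}$ ($k = - \frac{2}{-12} = \left(-2\right) \left(- \frac{1}{12}\right) = \frac{1}{6} \approx 0.16667$)
$k F z = \frac{8 \cdot 1}{6} = \frac{1}{6} \cdot 8 = \frac{4}{3}$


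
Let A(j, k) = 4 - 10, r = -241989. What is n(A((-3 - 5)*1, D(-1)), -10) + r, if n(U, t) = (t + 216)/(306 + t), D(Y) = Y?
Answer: -35814269/148 ≈ -2.4199e+5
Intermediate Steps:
A(j, k) = -6
n(U, t) = (216 + t)/(306 + t)
n(A((-3 - 5)*1, D(-1)), -10) + r = (216 - 10)/(306 - 10) - 241989 = 206/296 - 241989 = (1/296)*206 - 241989 = 103/148 - 241989 = -35814269/148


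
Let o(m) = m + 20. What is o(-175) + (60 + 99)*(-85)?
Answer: -13670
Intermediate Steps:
o(m) = 20 + m
o(-175) + (60 + 99)*(-85) = (20 - 175) + (60 + 99)*(-85) = -155 + 159*(-85) = -155 - 13515 = -13670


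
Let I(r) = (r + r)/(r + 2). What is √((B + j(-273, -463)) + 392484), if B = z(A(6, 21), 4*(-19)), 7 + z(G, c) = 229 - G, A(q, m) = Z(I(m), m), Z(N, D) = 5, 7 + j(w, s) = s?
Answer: √392231 ≈ 626.28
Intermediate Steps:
j(w, s) = -7 + s
I(r) = 2*r/(2 + r) (I(r) = (2*r)/(2 + r) = 2*r/(2 + r))
A(q, m) = 5
z(G, c) = 222 - G (z(G, c) = -7 + (229 - G) = 222 - G)
B = 217 (B = 222 - 1*5 = 222 - 5 = 217)
√((B + j(-273, -463)) + 392484) = √((217 + (-7 - 463)) + 392484) = √((217 - 470) + 392484) = √(-253 + 392484) = √392231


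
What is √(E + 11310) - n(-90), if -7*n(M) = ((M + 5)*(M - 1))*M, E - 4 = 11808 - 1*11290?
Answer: -99450 + 2*√2958 ≈ -99341.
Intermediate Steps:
E = 522 (E = 4 + (11808 - 1*11290) = 4 + (11808 - 11290) = 4 + 518 = 522)
n(M) = -M*(-1 + M)*(5 + M)/7 (n(M) = -(M + 5)*(M - 1)*M/7 = -(5 + M)*(-1 + M)*M/7 = -(-1 + M)*(5 + M)*M/7 = -M*(-1 + M)*(5 + M)/7)
√(E + 11310) - n(-90) = √(522 + 11310) - (-90)*(5 - 1*(-90)² - 4*(-90))/7 = √11832 - (-90)*(5 - 1*8100 + 360)/7 = 2*√2958 - (-90)*(5 - 8100 + 360)/7 = 2*√2958 - (-90)*(-7735)/7 = 2*√2958 - 1*99450 = 2*√2958 - 99450 = -99450 + 2*√2958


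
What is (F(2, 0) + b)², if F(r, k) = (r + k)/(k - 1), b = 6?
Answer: 16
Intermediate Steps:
F(r, k) = (k + r)/(-1 + k)
(F(2, 0) + b)² = ((0 + 2)/(-1 + 0) + 6)² = (2/(-1) + 6)² = (-1*2 + 6)² = (-2 + 6)² = 4² = 16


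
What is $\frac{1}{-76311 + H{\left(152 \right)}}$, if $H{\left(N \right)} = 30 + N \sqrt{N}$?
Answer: $- \frac{76281}{5815279153} - \frac{304 \sqrt{38}}{5815279153} \approx -1.344 \cdot 10^{-5}$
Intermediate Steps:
$H{\left(N \right)} = 30 + N^{\frac{3}{2}}$
$\frac{1}{-76311 + H{\left(152 \right)}} = \frac{1}{-76311 + \left(30 + 152^{\frac{3}{2}}\right)} = \frac{1}{-76311 + \left(30 + 304 \sqrt{38}\right)} = \frac{1}{-76281 + 304 \sqrt{38}}$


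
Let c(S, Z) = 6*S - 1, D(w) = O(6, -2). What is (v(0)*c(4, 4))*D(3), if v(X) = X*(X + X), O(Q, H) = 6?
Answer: 0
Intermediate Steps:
D(w) = 6
v(X) = 2*X² (v(X) = X*(2*X) = 2*X²)
c(S, Z) = -1 + 6*S
(v(0)*c(4, 4))*D(3) = ((2*0²)*(-1 + 6*4))*6 = ((2*0)*(-1 + 24))*6 = (0*23)*6 = 0*6 = 0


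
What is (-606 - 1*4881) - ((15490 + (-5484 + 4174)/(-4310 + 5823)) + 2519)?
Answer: -35548138/1513 ≈ -23495.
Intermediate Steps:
(-606 - 1*4881) - ((15490 + (-5484 + 4174)/(-4310 + 5823)) + 2519) = (-606 - 4881) - ((15490 - 1310/1513) + 2519) = -5487 - ((15490 - 1310*1/1513) + 2519) = -5487 - ((15490 - 1310/1513) + 2519) = -5487 - (23435060/1513 + 2519) = -5487 - 1*27246307/1513 = -5487 - 27246307/1513 = -35548138/1513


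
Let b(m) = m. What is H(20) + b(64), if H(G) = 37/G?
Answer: 1317/20 ≈ 65.850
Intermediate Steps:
H(20) + b(64) = 37/20 + 64 = 1317/20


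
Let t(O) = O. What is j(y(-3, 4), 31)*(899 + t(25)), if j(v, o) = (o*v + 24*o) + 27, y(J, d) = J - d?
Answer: 511896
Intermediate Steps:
j(v, o) = 27 + 24*o + o*v (j(v, o) = (24*o + o*v) + 27 = 27 + 24*o + o*v)
j(y(-3, 4), 31)*(899 + t(25)) = (27 + 24*31 + 31*(-3 - 1*4))*(899 + 25) = (27 + 744 + 31*(-3 - 4))*924 = (27 + 744 + 31*(-7))*924 = (27 + 744 - 217)*924 = 554*924 = 511896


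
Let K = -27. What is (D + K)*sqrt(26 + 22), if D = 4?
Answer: -92*sqrt(3) ≈ -159.35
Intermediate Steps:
(D + K)*sqrt(26 + 22) = (4 - 27)*sqrt(26 + 22) = -92*sqrt(3)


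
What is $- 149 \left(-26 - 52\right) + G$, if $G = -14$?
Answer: $11608$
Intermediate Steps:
$- 149 \left(-26 - 52\right) + G = - 149 \left(-26 - 52\right) - 14 = \left(-149\right) \left(-78\right) - 14 = 11622 - 14 = 11608$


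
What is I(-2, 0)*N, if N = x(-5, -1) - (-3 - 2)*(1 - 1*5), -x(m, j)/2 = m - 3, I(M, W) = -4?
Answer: 16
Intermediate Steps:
x(m, j) = 6 - 2*m (x(m, j) = -2*(m - 3) = -2*(-3 + m) = 6 - 2*m)
N = -4 (N = (6 - 2*(-5)) - (-3 - 2)*(1 - 1*5) = (6 + 10) - (-5)*(1 - 5) = 16 - (-5)*(-4) = 16 - 1*20 = 16 - 20 = -4)
I(-2, 0)*N = -4*(-4) = 16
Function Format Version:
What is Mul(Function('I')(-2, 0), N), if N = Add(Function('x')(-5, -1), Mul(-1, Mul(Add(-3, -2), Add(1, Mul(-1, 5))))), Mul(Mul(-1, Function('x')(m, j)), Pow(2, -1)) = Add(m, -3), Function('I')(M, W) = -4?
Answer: 16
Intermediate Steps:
Function('x')(m, j) = Add(6, Mul(-2, m)) (Function('x')(m, j) = Mul(-2, Add(m, -3)) = Mul(-2, Add(-3, m)) = Add(6, Mul(-2, m)))
N = -4 (N = Add(Add(6, Mul(-2, -5)), Mul(-1, Mul(Add(-3, -2), Add(1, Mul(-1, 5))))) = Add(Add(6, 10), Mul(-1, Mul(-5, Add(1, -5)))) = Add(16, Mul(-1, Mul(-5, -4))) = Add(16, Mul(-1, 20)) = Add(16, -20) = -4)
Mul(Function('I')(-2, 0), N) = Mul(-4, -4) = 16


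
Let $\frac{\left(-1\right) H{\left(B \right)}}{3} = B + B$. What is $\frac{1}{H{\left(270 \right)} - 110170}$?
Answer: $- \frac{1}{111790} \approx -8.9453 \cdot 10^{-6}$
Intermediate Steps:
$H{\left(B \right)} = - 6 B$ ($H{\left(B \right)} = - 3 \left(B + B\right) = - 3 \cdot 2 B = - 6 B$)
$\frac{1}{H{\left(270 \right)} - 110170} = \frac{1}{\left(-6\right) 270 - 110170} = \frac{1}{-1620 + \left(-418343 + 308173\right)} = \frac{1}{-1620 - 110170} = \frac{1}{-111790} = - \frac{1}{111790}$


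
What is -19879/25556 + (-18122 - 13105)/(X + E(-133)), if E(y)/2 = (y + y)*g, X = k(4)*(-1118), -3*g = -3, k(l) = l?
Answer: 29106779/5328426 ≈ 5.4625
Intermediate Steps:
g = 1 (g = -1/3*(-3) = 1)
X = -4472 (X = 4*(-1118) = -4472)
E(y) = 4*y (E(y) = 2*((y + y)*1) = 2*((2*y)*1) = 2*(2*y) = 4*y)
-19879/25556 + (-18122 - 13105)/(X + E(-133)) = -19879/25556 + (-18122 - 13105)/(-4472 + 4*(-133)) = -19879*1/25556 - 31227/(-4472 - 532) = -19879/25556 - 31227/(-5004) = -19879/25556 - 31227*(-1/5004) = -19879/25556 + 10409/1668 = 29106779/5328426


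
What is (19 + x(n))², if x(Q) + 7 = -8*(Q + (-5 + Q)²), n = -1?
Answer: 71824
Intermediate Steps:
x(Q) = -7 - 8*Q - 8*(-5 + Q)² (x(Q) = -7 - 8*(Q + (-5 + Q)²) = -7 + (-8*Q - 8*(-5 + Q)²) = -7 - 8*Q - 8*(-5 + Q)²)
(19 + x(n))² = (19 + (-207 - 8*(-1)² + 72*(-1)))² = (19 + (-207 - 8*1 - 72))² = (19 + (-207 - 8 - 72))² = (19 - 287)² = (-268)² = 71824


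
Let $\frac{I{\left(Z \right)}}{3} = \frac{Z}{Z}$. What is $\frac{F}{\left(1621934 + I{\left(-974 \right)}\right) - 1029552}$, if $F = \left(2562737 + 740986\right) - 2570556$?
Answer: $\frac{733167}{592385} \approx 1.2377$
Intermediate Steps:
$I{\left(Z \right)} = 3$ ($I{\left(Z \right)} = 3 \frac{Z}{Z} = 3 \cdot 1 = 3$)
$F = 733167$ ($F = 3303723 - 2570556 = 733167$)
$\frac{F}{\left(1621934 + I{\left(-974 \right)}\right) - 1029552} = \frac{733167}{\left(1621934 + 3\right) - 1029552} = \frac{733167}{1621937 - 1029552} = \frac{733167}{592385}$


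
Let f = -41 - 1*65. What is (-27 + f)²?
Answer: 17689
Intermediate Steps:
f = -106 (f = -41 - 65 = -106)
(-27 + f)² = (-27 - 106)² = (-133)² = 17689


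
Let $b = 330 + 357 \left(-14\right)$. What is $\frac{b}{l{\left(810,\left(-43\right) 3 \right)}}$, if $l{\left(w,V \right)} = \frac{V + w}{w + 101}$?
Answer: $- \frac{1417516}{227} \approx -6244.6$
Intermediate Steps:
$b = -4668$ ($b = 330 - 4998 = -4668$)
$l{\left(w,V \right)} = \frac{V + w}{101 + w}$
$\frac{b}{l{\left(810,\left(-43\right) 3 \right)}} = - \frac{4668}{\frac{1}{101 + 810} \left(\left(-43\right) 3 + 810\right)} = - \frac{4668}{\frac{1}{911} \left(-129 + 810\right)} = - \frac{4668}{\frac{1}{911} \cdot 681} = - \frac{4668}{\frac{681}{911}} = \left(-4668\right) \frac{911}{681} = - \frac{1417516}{227}$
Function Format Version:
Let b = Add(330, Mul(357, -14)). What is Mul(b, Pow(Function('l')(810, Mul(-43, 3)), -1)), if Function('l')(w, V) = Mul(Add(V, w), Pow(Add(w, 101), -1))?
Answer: Rational(-1417516, 227) ≈ -6244.6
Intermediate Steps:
b = -4668 (b = Add(330, -4998) = -4668)
Function('l')(w, V) = Mul(Pow(Add(101, w), -1), Add(V, w)) (Function('l')(w, V) = Mul(Add(V, w), Pow(Add(101, w), -1)) = Mul(Pow(Add(101, w), -1), Add(V, w)))
Mul(b, Pow(Function('l')(810, Mul(-43, 3)), -1)) = Mul(-4668, Pow(Mul(Pow(Add(101, 810), -1), Add(Mul(-43, 3), 810)), -1)) = Mul(-4668, Pow(Mul(Pow(911, -1), Add(-129, 810)), -1)) = Mul(-4668, Pow(Mul(Rational(1, 911), 681), -1)) = Mul(-4668, Pow(Rational(681, 911), -1)) = Mul(-4668, Rational(911, 681)) = Rational(-1417516, 227)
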